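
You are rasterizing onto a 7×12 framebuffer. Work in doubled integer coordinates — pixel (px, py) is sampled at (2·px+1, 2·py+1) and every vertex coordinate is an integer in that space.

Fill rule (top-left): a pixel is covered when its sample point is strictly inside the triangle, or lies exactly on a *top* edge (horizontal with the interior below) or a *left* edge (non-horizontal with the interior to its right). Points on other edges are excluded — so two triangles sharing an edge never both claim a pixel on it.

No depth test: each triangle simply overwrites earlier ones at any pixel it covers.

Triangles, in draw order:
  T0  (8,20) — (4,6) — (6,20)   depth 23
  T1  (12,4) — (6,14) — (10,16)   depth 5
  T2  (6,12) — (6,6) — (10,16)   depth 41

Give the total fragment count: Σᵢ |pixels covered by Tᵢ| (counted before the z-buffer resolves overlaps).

T0:
  2·area = 28  (B↔C swapped to make it positive)
  edge (8, 20)→(6, 20): d=(-2,0) right/bottom  bias=-1
  edge (6, 20)→(4, 6): d=(-2,-14) top-left  bias=+0
  edge (4, 6)→(8, 20): d=(4,14) right/bottom  bias=-1
    (2,5)@(5, 11): e=[18,4,6] → █
    (3,5)@(7, 11): e=[18,32,-22] → ·
    (2,6)@(5, 13): e=[14,0,14] → █  [on edge]
    (3,6)@(7, 13): e=[14,28,-14] → ·
    (2,7)@(5, 15): e=[10,-4,22] → ·
    (3,8)@(7, 17): e=[6,20,2] → █
    (4,8)@(9, 17): e=[6,48,-26] → ·
    (3,9)@(7, 19): e=[2,16,10] → █
    (4,9)@(9, 19): e=[2,44,-18] → ·
    (3,10)@(7, 21): e=[-2,12,18] → ·
  covered (4 px):
    · · · · · · ·
    · · · · · · ·
    · · · · · · ·
    · · · · · · ·
    · · · · · · ·
    · · █ · · · ·
    · · █ · · · ·
    · · · · · · ·
    · · · █ · · ·
    · · · █ · · ·
    · · · · · · ·
    · · · · · · ·
T1:
  2·area = 52  (B↔C swapped to make it positive)
  edge (12, 4)→(10, 16): d=(-2,12) right/bottom  bias=-1
  edge (10, 16)→(6, 14): d=(-4,-2) top-left  bias=+0
  edge (6, 14)→(12, 4): d=(6,-10) top-left  bias=+0
    (5,3)@(11, 7): e=[6,38,8] → █
    (6,3)@(13, 7): e=[-18,42,28] → ·
    (4,4)@(9, 9): e=[26,26,0] → █  [on edge]
    (6,4)@(13, 9): e=[-22,34,40] → ·
    (4,5)@(9, 11): e=[22,18,12] → █
    (5,5)@(11, 11): e=[-2,22,32] → ·
    (3,6)@(7, 13): e=[42,6,4] → █
    (5,6)@(11, 13): e=[-6,14,44] → ·
    (3,7)@(7, 15): e=[38,-2,16] → ·
    (4,7)@(9, 15): e=[14,2,36] → █
    (5,7)@(11, 15): e=[-10,6,56] → ·
    (4,8)@(9, 17): e=[10,-6,48] → ·
    (1,9)@(3, 19): e=[78,-26,0] → ·  [on edge]
  covered (7 px):
    · · · · · · ·
    · · · · · · ·
    · · · · · · ·
    · · · · · █ ·
    · · · · █ █ ·
    · · · · █ · ·
    · · · █ █ · ·
    · · · · █ · ·
    · · · · · · ·
    · · · · · · ·
    · · · · · · ·
    · · · · · · ·
T2:
  2·area = 24
  edge (6, 12)→(6, 6): d=(0,-6) top-left  bias=+0
  edge (6, 6)→(10, 16): d=(4,10) right/bottom  bias=-1
  edge (10, 16)→(6, 12): d=(-4,-4) top-left  bias=+0
    (0,3)@(1, 7): e=[-30,54,0] → ·  [on edge]
    (1,4)@(3, 9): e=[-18,42,0] → ·  [on edge]
    (3,4)@(7, 9): e=[6,2,16] → █
    (4,4)@(9, 9): e=[18,-18,24] → ·
    (2,5)@(5, 11): e=[-6,30,0] → ·  [on edge]
    (3,5)@(7, 11): e=[6,10,8] → █
    (4,5)@(9, 11): e=[18,-10,16] → ·
    (3,6)@(7, 13): e=[6,18,0] → █  [on edge]
    (4,6)@(9, 13): e=[18,-2,8] → ·
    (3,7)@(7, 15): e=[6,26,-8] → ·
    (4,7)@(9, 15): e=[18,6,0] → █  [on edge]
    (5,7)@(11, 15): e=[30,-14,8] → ·
    (5,8)@(11, 17): e=[30,-6,0] → ·  [on edge]
    (6,9)@(13, 19): e=[42,-18,0] → ·  [on edge]
  covered (4 px):
    · · · · · · ·
    · · · · · · ·
    · · · · · · ·
    · · · · · · ·
    · · · █ · · ·
    · · · █ · · ·
    · · · █ · · ·
    · · · · █ · ·
    · · · · · · ·
    · · · · · · ·
    · · · · · · ·
    · · · · · · ·

Answer: 15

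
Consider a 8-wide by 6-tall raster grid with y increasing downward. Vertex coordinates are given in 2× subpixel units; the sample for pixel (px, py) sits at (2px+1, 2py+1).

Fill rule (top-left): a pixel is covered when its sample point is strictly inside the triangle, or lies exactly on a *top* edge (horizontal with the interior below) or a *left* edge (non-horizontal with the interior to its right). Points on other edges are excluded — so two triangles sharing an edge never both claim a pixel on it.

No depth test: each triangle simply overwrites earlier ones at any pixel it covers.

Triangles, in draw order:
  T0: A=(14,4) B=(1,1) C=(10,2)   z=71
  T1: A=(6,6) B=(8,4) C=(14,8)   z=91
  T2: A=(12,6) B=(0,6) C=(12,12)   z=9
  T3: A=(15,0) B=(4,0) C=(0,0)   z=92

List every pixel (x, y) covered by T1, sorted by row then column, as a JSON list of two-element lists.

T0:
  2·area = 14
  edge (14, 4)→(1, 1): d=(-13,-3) top-left  bias=+0
  edge (1, 1)→(10, 2): d=(9,1) right/bottom  bias=-1
  edge (10, 2)→(14, 4): d=(4,2) right/bottom  bias=-1
    (0,0)@(1, 1): e=[0,0,14] → ·  [on edge]
    (5,1)@(11, 3): e=[4,8,2] → #
    (6,1)@(13, 3): e=[10,6,-2] → ·
    (5,2)@(11, 5): e=[-22,26,10] → ·
  covered (1 px):
    · · · · · · · ·
    · · · · · # · ·
    · · · · · · · ·
    · · · · · · · ·
    · · · · · · · ·
    · · · · · · · ·
T1:
  2·area = 20
  edge (6, 6)→(8, 4): d=(2,-2) top-left  bias=+0
  edge (8, 4)→(14, 8): d=(6,4) right/bottom  bias=-1
  edge (14, 8)→(6, 6): d=(-8,-2) top-left  bias=+0
    (5,0)@(11, 1): e=[0,-30,50] → ·  [on edge]
    (4,1)@(9, 3): e=[0,-10,30] → ·  [on edge]
    (3,2)@(7, 5): e=[0,10,10] → #  [on edge]
    (4,2)@(9, 5): e=[4,2,14] → #
    (5,2)@(11, 5): e=[8,-6,18] → ·
    (2,3)@(5, 7): e=[0,30,-10] → ·  [on edge]
    (3,3)@(7, 7): e=[4,22,-6] → ·
    (4,3)@(9, 7): e=[8,14,-2] → ·
    (5,3)@(11, 7): e=[12,6,2] → #
    (6,3)@(13, 7): e=[16,-2,6] → ·
    (1,4)@(3, 9): e=[0,50,-30] → ·  [on edge]
    (5,4)@(11, 9): e=[16,18,-14] → ·
    (0,5)@(1, 11): e=[0,70,-50] → ·  [on edge]
  covered (3 px):
    · · · · · · · ·
    · · · · · · · ·
    · · · # # · · ·
    · · · · · # · ·
    · · · · · · · ·
    · · · · · · · ·
T2:
  2·area = 72  (B↔C swapped to make it positive)
  edge (12, 6)→(12, 12): d=(0,6) right/bottom  bias=-1
  edge (12, 12)→(0, 6): d=(-12,-6) top-left  bias=+0
  edge (0, 6)→(12, 6): d=(12,0) top-left  bias=+0
    (1,3)@(3, 7): e=[54,6,12] → #
    (2,3)@(5, 7): e=[42,18,12] → #
    (3,3)@(7, 7): e=[30,30,12] → #
    (4,3)@(9, 7): e=[18,42,12] → #
    (5,3)@(11, 7): e=[6,54,12] → #
    (6,3)@(13, 7): e=[-6,66,12] → ·
    (1,4)@(3, 9): e=[54,-18,36] → ·
    (2,4)@(5, 9): e=[42,-6,36] → ·
    (3,4)@(7, 9): e=[30,6,36] → #
    (6,4)@(13, 9): e=[-6,42,36] → ·
    (3,5)@(7, 11): e=[30,-18,60] → ·
    (4,5)@(9, 11): e=[18,-6,60] → ·
  covered (9 px):
    · · · · · · · ·
    · · · · · · · ·
    · · · · · · · ·
    · # # # # # · ·
    · · · # # # · ·
    · · · · · # · ·
T3:
  degenerate (2·area = 0) — covers nothing

Answer: [[3,2],[4,2],[5,3]]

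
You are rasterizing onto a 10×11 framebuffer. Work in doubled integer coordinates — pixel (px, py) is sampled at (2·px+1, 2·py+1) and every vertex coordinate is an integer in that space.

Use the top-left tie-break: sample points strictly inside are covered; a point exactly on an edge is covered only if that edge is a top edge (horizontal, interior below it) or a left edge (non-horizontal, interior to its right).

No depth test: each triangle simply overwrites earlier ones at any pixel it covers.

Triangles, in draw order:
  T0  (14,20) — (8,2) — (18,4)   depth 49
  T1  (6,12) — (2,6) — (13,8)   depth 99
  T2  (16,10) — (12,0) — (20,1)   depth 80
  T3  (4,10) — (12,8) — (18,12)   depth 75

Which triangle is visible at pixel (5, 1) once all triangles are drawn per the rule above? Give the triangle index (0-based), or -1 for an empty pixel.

T0:
  2·area = 168
  edge (14, 20)→(8, 2): d=(-6,-18) top-left  bias=+0
  edge (8, 2)→(18, 4): d=(10,2) right/bottom  bias=-1
  edge (18, 4)→(14, 20): d=(-4,16) right/bottom  bias=-1
    (1,0)@(3, 1): e=[-84,0,252] → ·  [on edge]
    (4,1)@(9, 3): e=[12,8,148] → #
    (5,1)@(11, 3): e=[48,4,116] → #
    (6,1)@(13, 3): e=[84,0,84] → ·  [on edge]
    (4,2)@(9, 5): e=[0,28,140] → #  [on edge]
    (6,2)@(13, 5): e=[72,20,76] → #
    (7,2)@(15, 5): e=[108,16,44] → #
    (8,2)@(17, 5): e=[144,12,12] → #
    (9,2)@(19, 5): e=[180,8,-20] → ·
    (4,3)@(9, 7): e=[-12,48,132] → ·
    (5,3)@(11, 7): e=[24,44,100] → #
    (9,3)@(19, 7): e=[168,28,-28] → ·
    (5,5)@(11, 11): e=[0,84,84] → #  [on edge]
    (6,8)@(13, 17): e=[0,140,28] → #  [on edge]
  covered (22 px):
    · · · · · · · · · ·
    · · · · # # · · · ·
    · · · · # # # # # ·
    · · · · · # # # # ·
    · · · · · # # # · ·
    · · · · · # # # · ·
    · · · · · · # # · ·
    · · · · · · # # · ·
    · · · · · · # · · ·
    · · · · · · · · · ·
    · · · · · · · · · ·
T1:
  2·area = 58
  edge (6, 12)→(2, 6): d=(-4,-6) top-left  bias=+0
  edge (2, 6)→(13, 8): d=(11,2) right/bottom  bias=-1
  edge (13, 8)→(6, 12): d=(-7,4) right/bottom  bias=-1
    (1,3)@(3, 7): e=[2,9,47] → #
    (2,3)@(5, 7): e=[14,5,39] → #
    (3,3)@(7, 7): e=[26,1,31] → #
    (4,3)@(9, 7): e=[38,-3,23] → ·
    (1,4)@(3, 9): e=[-6,31,33] → ·
    (2,4)@(5, 9): e=[6,27,25] → #
    (4,4)@(9, 9): e=[30,19,9] → #
    (5,4)@(11, 9): e=[42,15,1] → #
    (6,4)@(13, 9): e=[54,11,-7] → ·
    (2,5)@(5, 11): e=[-2,49,11] → ·
    (3,5)@(7, 11): e=[10,45,3] → #
    (4,5)@(9, 11): e=[22,41,-5] → ·
  covered (8 px):
    · · · · · · · · · ·
    · · · · · · · · · ·
    · · · · · · · · · ·
    · # # # · · · · · ·
    · · # # # # · · · ·
    · · · # · · · · · ·
    · · · · · · · · · ·
    · · · · · · · · · ·
    · · · · · · · · · ·
    · · · · · · · · · ·
    · · · · · · · · · ·
T2:
  2·area = 76
  edge (16, 10)→(12, 0): d=(-4,-10) top-left  bias=+0
  edge (12, 0)→(20, 1): d=(8,1) right/bottom  bias=-1
  edge (20, 1)→(16, 10): d=(-4,9) right/bottom  bias=-1
    (6,0)@(13, 1): e=[6,7,63] → #
    (7,0)@(15, 1): e=[26,5,45] → #
    (8,0)@(17, 1): e=[46,3,27] → #
    (9,0)@(19, 1): e=[66,1,9] → #
    (6,1)@(13, 3): e=[-2,23,55] → ·
    (7,1)@(15, 3): e=[18,21,37] → #
    (7,2)@(15, 5): e=[10,37,29] → #
    (9,2)@(19, 5): e=[50,33,-7] → ·
    (7,3)@(15, 7): e=[2,53,21] → #
    (9,3)@(19, 7): e=[42,49,-15] → ·
    (7,4)@(15, 9): e=[-6,69,13] → ·
    (8,4)@(17, 9): e=[14,67,-5] → ·
  covered (11 px):
    · · · · · · # # # #
    · · · · · · · # # #
    · · · · · · · # # ·
    · · · · · · · # # ·
    · · · · · · · · · ·
    · · · · · · · · · ·
    · · · · · · · · · ·
    · · · · · · · · · ·
    · · · · · · · · · ·
    · · · · · · · · · ·
    · · · · · · · · · ·
T3:
  2·area = 44
  edge (4, 10)→(12, 8): d=(8,-2) top-left  bias=+0
  edge (12, 8)→(18, 12): d=(6,4) right/bottom  bias=-1
  edge (18, 12)→(4, 10): d=(-14,-2) top-left  bias=+0
    (4,4)@(9, 9): e=[2,18,24] → #
    (5,4)@(11, 9): e=[6,10,28] → #
    (6,4)@(13, 9): e=[10,2,32] → #
    (7,4)@(15, 9): e=[14,-6,36] → ·
    (4,5)@(9, 11): e=[18,30,-4] → ·
    (5,5)@(11, 11): e=[22,22,0] → #  [on edge]
    (7,5)@(15, 11): e=[30,6,8] → #
    (8,5)@(17, 11): e=[34,-2,12] → ·
    (5,6)@(11, 13): e=[38,34,-28] → ·
    (6,6)@(13, 13): e=[42,26,-24] → ·
    (7,6)@(15, 13): e=[46,18,-20] → ·
  covered (6 px):
    · · · · · · · · · ·
    · · · · · · · · · ·
    · · · · · · · · · ·
    · · · · · · · · · ·
    · · · · # # # · · ·
    · · · · · # # # · ·
    · · · · · · · · · ·
    · · · · · · · · · ·
    · · · · · · · · · ·
    · · · · · · · · · ·
    · · · · · · · · · ·

Z-buffer (winner per pixel, '.' = empty):
  . . . . . . 2 2 2 2
  . . . . 0 0 . 2 2 2
  . . . . 0 0 0 2 2 .
  . 1 1 1 . 0 0 2 2 .
  . . 1 1 3 3 3 0 . .
  . . . 1 . 3 3 3 . .
  . . . . . . 0 0 . .
  . . . . . . 0 0 . .
  . . . . . . 0 . . .
  . . . . . . . . . .
  . . . . . . . . . .

Answer: 0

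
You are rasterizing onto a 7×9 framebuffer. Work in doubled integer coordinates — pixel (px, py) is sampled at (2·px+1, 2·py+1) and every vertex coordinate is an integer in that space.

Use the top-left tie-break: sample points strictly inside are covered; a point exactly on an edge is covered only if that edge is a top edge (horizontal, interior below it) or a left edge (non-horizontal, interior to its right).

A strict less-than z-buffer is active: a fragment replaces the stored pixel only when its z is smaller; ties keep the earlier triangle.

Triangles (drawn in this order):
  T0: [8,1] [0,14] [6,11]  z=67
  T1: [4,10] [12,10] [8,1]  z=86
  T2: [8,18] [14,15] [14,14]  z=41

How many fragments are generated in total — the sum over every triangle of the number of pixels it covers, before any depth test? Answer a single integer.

T0:
  2·area = 54  (B↔C swapped to make it positive)
  edge (8, 1)→(6, 11): d=(-2,10) right/bottom  bias=-1
  edge (6, 11)→(0, 14): d=(-6,3) right/bottom  bias=-1
  edge (0, 14)→(8, 1): d=(8,-13) top-left  bias=+0
    (3,1)@(7, 3): e=[6,45,3] → █
    (4,1)@(9, 3): e=[-14,39,29] → ·
    (3,2)@(7, 5): e=[2,33,19] → █
    (4,2)@(9, 5): e=[-18,27,45] → ·
    (2,3)@(5, 7): e=[18,27,9] → █
    (3,3)@(7, 7): e=[-2,21,35] → ·
    (2,4)@(5, 9): e=[14,15,25] → █
    (3,4)@(7, 9): e=[-6,9,51] → ·
    (1,5)@(3, 11): e=[30,9,15] → █
    (3,5)@(7, 11): e=[-10,-3,67] → ·
    (0,6)@(1, 13): e=[46,3,5] → █
    (1,6)@(3, 13): e=[26,-3,31] → ·
  covered (7 px):
    · · · · · · ·
    · · · █ · · ·
    · · · █ · · ·
    · · █ · · · ·
    · · █ · · · ·
    · █ █ · · · ·
    █ · · · · · ·
    · · · · · · ·
    · · · · · · ·
T1:
  2·area = 72  (B↔C swapped to make it positive)
  edge (4, 10)→(8, 1): d=(4,-9) top-left  bias=+0
  edge (8, 1)→(12, 10): d=(4,9) right/bottom  bias=-1
  edge (12, 10)→(4, 10): d=(-8,0) right/bottom  bias=-1
    (3,2)@(7, 5): e=[7,25,40] → █
    (4,2)@(9, 5): e=[25,7,40] → █
    (5,2)@(11, 5): e=[43,-11,40] → ·
    (3,3)@(7, 7): e=[15,33,24] → █
    (5,3)@(11, 7): e=[51,-3,24] → ·
    (2,4)@(5, 9): e=[5,59,8] → █
    (5,4)@(11, 9): e=[59,5,8] → █
    (6,4)@(13, 9): e=[77,-13,8] → ·
    (2,5)@(5, 11): e=[13,67,-8] → ·
    (3,5)@(7, 11): e=[31,49,-8] → ·
    (4,5)@(9, 11): e=[49,31,-8] → ·
    (5,5)@(11, 11): e=[67,13,-8] → ·
  covered (8 px):
    · · · · · · ·
    · · · · · · ·
    · · · █ █ · ·
    · · · █ █ · ·
    · · █ █ █ █ ·
    · · · · · · ·
    · · · · · · ·
    · · · · · · ·
    · · · · · · ·
T2:
  2·area = 6  (B↔C swapped to make it positive)
  edge (8, 18)→(14, 14): d=(6,-4) top-left  bias=+0
  edge (14, 14)→(14, 15): d=(0,1) right/bottom  bias=-1
  edge (14, 15)→(8, 18): d=(-6,3) right/bottom  bias=-1
    (6,7)@(13, 15): e=[2,1,3] → █
    (6,8)@(13, 17): e=[14,1,-9] → ·
  covered (1 px):
    · · · · · · ·
    · · · · · · ·
    · · · · · · ·
    · · · · · · ·
    · · · · · · ·
    · · · · · · ·
    · · · · · · ·
    · · · · · · █
    · · · · · · ·

Answer: 16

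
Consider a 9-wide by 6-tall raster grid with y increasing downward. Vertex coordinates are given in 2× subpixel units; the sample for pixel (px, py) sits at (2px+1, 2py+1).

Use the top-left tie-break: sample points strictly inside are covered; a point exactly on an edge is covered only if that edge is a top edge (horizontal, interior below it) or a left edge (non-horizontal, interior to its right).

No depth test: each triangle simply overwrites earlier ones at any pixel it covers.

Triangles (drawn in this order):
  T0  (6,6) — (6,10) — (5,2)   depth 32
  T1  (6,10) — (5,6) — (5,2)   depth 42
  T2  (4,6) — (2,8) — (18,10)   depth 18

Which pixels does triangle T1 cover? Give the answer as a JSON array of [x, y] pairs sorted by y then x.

T0:
  2·area = 4
  edge (6, 6)→(6, 10): d=(0,4) right/bottom  bias=-1
  edge (6, 10)→(5, 2): d=(-1,-8) top-left  bias=+0
  edge (5, 2)→(6, 6): d=(1,4) right/bottom  bias=-1
  covered (0 px):
    . . . . . . . . .
    . . . . . . . . .
    . . . . . . . . .
    . . . . . . . . .
    . . . . . . . . .
    . . . . . . . . .
T1:
  2·area = 4
  edge (6, 10)→(5, 6): d=(-1,-4) top-left  bias=+0
  edge (5, 6)→(5, 2): d=(0,-4) top-left  bias=+0
  edge (5, 2)→(6, 10): d=(1,8) right/bottom  bias=-1
    (2,0)@(5, 1): e=[5,0,-1] → .  [on edge]
    (2,1)@(5, 3): e=[3,0,1] → X  [on edge]
    (3,1)@(7, 3): e=[11,8,-15] → .
    (2,2)@(5, 5): e=[1,0,3] → X  [on edge]
    (3,2)@(7, 5): e=[9,8,-13] → .
    (2,3)@(5, 7): e=[-1,0,5] → .  [on edge]
    (2,4)@(5, 9): e=[-3,0,7] → .  [on edge]
    (2,5)@(5, 11): e=[-5,0,9] → .  [on edge]
  covered (2 px):
    . . . . . . . . .
    . . X . . . . . .
    . . X . . . . . .
    . . . . . . . . .
    . . . . . . . . .
    . . . . . . . . .
T2:
  2·area = 36  (B↔C swapped to make it positive)
  edge (4, 6)→(18, 10): d=(14,4) right/bottom  bias=-1
  edge (18, 10)→(2, 8): d=(-16,-2) top-left  bias=+0
  edge (2, 8)→(4, 6): d=(2,-2) top-left  bias=+0
    (4,0)@(9, 1): e=[-90,126,0] → .  [on edge]
    (3,1)@(7, 3): e=[-54,90,0] → .  [on edge]
    (2,2)@(5, 5): e=[-18,54,0] → .  [on edge]
    (1,3)@(3, 7): e=[18,18,0] → X  [on edge]
    (2,3)@(5, 7): e=[10,22,4] → X
    (3,3)@(7, 7): e=[2,26,8] → X
    (4,3)@(9, 7): e=[-6,30,12] → .
    (0,4)@(1, 9): e=[54,-18,0] → .  [on edge]
    (1,4)@(3, 9): e=[46,-14,4] → .
    (2,4)@(5, 9): e=[38,-10,8] → .
    (3,4)@(7, 9): e=[30,-6,12] → .
    (5,4)@(11, 9): e=[14,2,20] → X
  covered (5 px):
    . . . . . . . . .
    . . . . . . . . .
    . . . . . . . . .
    . X X X . . . . .
    . . . . . X X . .
    . . . . . . . . .

Final: [[2,1],[2,2]]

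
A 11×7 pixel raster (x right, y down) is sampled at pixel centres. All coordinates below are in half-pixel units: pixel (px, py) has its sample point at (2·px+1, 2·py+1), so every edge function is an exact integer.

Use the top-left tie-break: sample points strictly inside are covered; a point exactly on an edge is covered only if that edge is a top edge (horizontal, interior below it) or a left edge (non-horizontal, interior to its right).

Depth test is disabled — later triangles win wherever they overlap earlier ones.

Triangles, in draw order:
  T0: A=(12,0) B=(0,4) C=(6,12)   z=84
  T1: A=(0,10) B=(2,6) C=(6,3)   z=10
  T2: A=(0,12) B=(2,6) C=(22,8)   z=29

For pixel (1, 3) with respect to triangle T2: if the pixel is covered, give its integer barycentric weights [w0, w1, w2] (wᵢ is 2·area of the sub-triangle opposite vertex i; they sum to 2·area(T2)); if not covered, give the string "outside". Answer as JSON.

T0:
  2·area = 120  (B↔C swapped to make it positive)
  edge (12, 0)→(6, 12): d=(-6,12) right/bottom  bias=-1
  edge (6, 12)→(0, 4): d=(-6,-8) top-left  bias=+0
  edge (0, 4)→(12, 0): d=(12,-4) top-left  bias=+0
    (4,0)@(9, 1): e=[30,90,0] → #  [on edge]
    (5,0)@(11, 1): e=[6,106,8] → #
    (6,0)@(13, 1): e=[-18,122,16] → ·
    (1,1)@(3, 3): e=[90,30,0] → #  [on edge]
    (2,1)@(5, 3): e=[66,46,8] → #
    (3,1)@(7, 3): e=[42,62,16] → #
    (5,1)@(11, 3): e=[-6,94,32] → ·
    (0,2)@(1, 5): e=[102,2,16] → #
    (5,2)@(11, 5): e=[-18,82,56] → ·
    (0,3)@(1, 7): e=[90,-10,40] → ·
    (1,3)@(3, 7): e=[66,6,48] → #
    (4,3)@(9, 7): e=[-6,54,72] → ·
  covered (16 px):
    · · · · # # · · · · ·
    · # # # # · · · · · ·
    # # # # # · · · · · ·
    · # # # · · · · · · ·
    · · # # · · · · · · ·
    · · · · · · · · · · ·
    · · · · · · · · · · ·
T1:
  2·area = 10
  edge (0, 10)→(2, 6): d=(2,-4) top-left  bias=+0
  edge (2, 6)→(6, 3): d=(4,-3) top-left  bias=+0
  edge (6, 3)→(0, 10): d=(-6,7) right/bottom  bias=-1
  covered (0 px):
    · · · · · · · · · · ·
    · · · · · · · · · · ·
    · · · · · · · · · · ·
    · · · · · · · · · · ·
    · · · · · · · · · · ·
    · · · · · · · · · · ·
    · · · · · · · · · · ·
T2:
  2·area = 124
  edge (0, 12)→(2, 6): d=(2,-6) top-left  bias=+0
  edge (2, 6)→(22, 8): d=(20,2) right/bottom  bias=-1
  edge (22, 8)→(0, 12): d=(-22,4) right/bottom  bias=-1
    (1,1)@(3, 3): e=[0,-62,186] → ·  [on edge]
    (1,3)@(3, 7): e=[8,18,98] → #
    (2,3)@(5, 7): e=[20,14,90] → #
    (3,3)@(7, 7): e=[32,10,82] → #
    (4,3)@(9, 7): e=[44,6,74] → #
    (5,3)@(11, 7): e=[56,2,66] → #
    (6,3)@(13, 7): e=[68,-2,58] → ·
    (0,4)@(1, 9): e=[0,62,62] → #  [on edge]
    (6,4)@(13, 9): e=[72,38,14] → #
    (7,4)@(15, 9): e=[84,34,6] → #
    (8,4)@(17, 9): e=[96,30,-2] → ·
    (0,5)@(1, 11): e=[4,102,18] → #
  covered (16 px):
    · · · · · · · · · · ·
    · · · · · · · · · · ·
    · · · · · · · · · · ·
    · # # # # # · · · · ·
    # # # # # # # # · · ·
    # # # · · · · · · · ·
    · · · · · · · · · · ·

Answer: [18,98,8]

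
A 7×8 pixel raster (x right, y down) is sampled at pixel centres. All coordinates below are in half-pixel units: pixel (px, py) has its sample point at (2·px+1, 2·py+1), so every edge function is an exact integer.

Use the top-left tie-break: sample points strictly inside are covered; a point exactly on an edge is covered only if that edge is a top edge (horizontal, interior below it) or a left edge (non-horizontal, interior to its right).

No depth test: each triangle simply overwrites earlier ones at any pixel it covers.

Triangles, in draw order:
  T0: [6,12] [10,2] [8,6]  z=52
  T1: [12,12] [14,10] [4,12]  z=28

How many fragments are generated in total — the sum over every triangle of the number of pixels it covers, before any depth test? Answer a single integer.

T0:
  2·area = 4  (B↔C swapped to make it positive)
  edge (6, 12)→(8, 6): d=(2,-6) top-left  bias=+0
  edge (8, 6)→(10, 2): d=(2,-4) top-left  bias=+0
  edge (10, 2)→(6, 12): d=(-4,10) right/bottom  bias=-1
    (4,1)@(9, 3): e=[0,-2,6] → ·  [on edge]
    (3,4)@(7, 9): e=[0,2,2] → █  [on edge]
    (4,4)@(9, 9): e=[12,10,-18] → ·
    (3,5)@(7, 11): e=[4,6,-6] → ·
    (2,7)@(5, 15): e=[0,6,-2] → ·  [on edge]
  covered (1 px):
    · · · · · · ·
    · · · · · · ·
    · · · · · · ·
    · · · · · · ·
    · · · █ · · ·
    · · · · · · ·
    · · · · · · ·
    · · · · · · ·
T1:
  2·area = 16  (B↔C swapped to make it positive)
  edge (12, 12)→(4, 12): d=(-8,0) right/bottom  bias=-1
  edge (4, 12)→(14, 10): d=(10,-2) top-left  bias=+0
  edge (14, 10)→(12, 12): d=(-2,2) right/bottom  bias=-1
    (4,5)@(9, 11): e=[8,0,8] → █  [on edge]
    (5,5)@(11, 11): e=[8,4,4] → █
    (6,5)@(13, 11): e=[8,8,0] → ·  [on edge]
    (4,6)@(9, 13): e=[-8,20,4] → ·
    (5,6)@(11, 13): e=[-8,24,0] → ·  [on edge]
    (4,7)@(9, 15): e=[-24,40,0] → ·  [on edge]
  covered (2 px):
    · · · · · · ·
    · · · · · · ·
    · · · · · · ·
    · · · · · · ·
    · · · · · · ·
    · · · · █ █ ·
    · · · · · · ·
    · · · · · · ·

Answer: 3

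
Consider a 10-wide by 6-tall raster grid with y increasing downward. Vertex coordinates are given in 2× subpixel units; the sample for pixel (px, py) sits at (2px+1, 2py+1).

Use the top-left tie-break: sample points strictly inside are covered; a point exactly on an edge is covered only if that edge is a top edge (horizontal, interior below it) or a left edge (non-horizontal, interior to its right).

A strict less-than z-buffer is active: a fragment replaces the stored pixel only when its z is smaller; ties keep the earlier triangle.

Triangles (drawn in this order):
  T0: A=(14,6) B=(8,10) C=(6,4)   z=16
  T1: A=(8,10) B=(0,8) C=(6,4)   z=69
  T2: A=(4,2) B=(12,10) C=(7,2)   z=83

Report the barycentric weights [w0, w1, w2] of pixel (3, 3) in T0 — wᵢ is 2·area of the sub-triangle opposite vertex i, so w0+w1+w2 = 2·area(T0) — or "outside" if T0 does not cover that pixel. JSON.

T0:
  2·area = 44
  edge (14, 6)→(8, 10): d=(-6,4) right/bottom  bias=-1
  edge (8, 10)→(6, 4): d=(-2,-6) top-left  bias=+0
  edge (6, 4)→(14, 6): d=(8,2) right/bottom  bias=-1
    (2,0)@(5, 1): e=[66,0,-22] → ·  [on edge]
    (3,2)@(7, 5): e=[34,4,6] → █
    (4,2)@(9, 5): e=[26,16,2] → █
    (5,2)@(11, 5): e=[18,28,-2] → ·
    (3,3)@(7, 7): e=[22,0,22] → █  [on edge]
    (5,3)@(11, 7): e=[6,24,14] → █
    (6,3)@(13, 7): e=[-2,36,10] → ·
    (3,4)@(7, 9): e=[10,-4,38] → ·
    (4,4)@(9, 9): e=[2,8,34] → █
    (5,4)@(11, 9): e=[-6,20,30] → ·
    (4,5)@(9, 11): e=[-10,4,50] → ·
  covered (6 px):
    · · · · · · · · · ·
    · · · · · · · · · ·
    · · · █ █ · · · · ·
    · · · █ █ █ · · · ·
    · · · · █ · · · · ·
    · · · · · · · · · ·
T1:
  2·area = 44
  edge (8, 10)→(0, 8): d=(-8,-2) top-left  bias=+0
  edge (0, 8)→(6, 4): d=(6,-4) top-left  bias=+0
  edge (6, 4)→(8, 10): d=(2,6) right/bottom  bias=-1
    (2,0)@(5, 1): e=[66,-22,0] → ·  [on edge]
    (2,2)@(5, 5): e=[34,2,8] → █
    (3,2)@(7, 5): e=[38,10,-4] → ·
    (1,3)@(3, 7): e=[14,6,24] → █
    (3,3)@(7, 7): e=[22,22,0] → ·  [on edge]
    (1,4)@(3, 9): e=[-2,18,28] → ·
    (2,4)@(5, 9): e=[2,26,16] → █
    (3,4)@(7, 9): e=[6,34,4] → █
    (4,4)@(9, 9): e=[10,42,-8] → ·
    (2,5)@(5, 11): e=[-14,38,20] → ·
    (3,5)@(7, 11): e=[-10,46,8] → ·
  covered (5 px):
    · · · · · · · · · ·
    · · · · · · · · · ·
    · · █ · · · · · · ·
    · █ █ · · · · · · ·
    · · █ █ · · · · · ·
    · · · · · · · · · ·
T2:
  2·area = 24  (B↔C swapped to make it positive)
  edge (4, 2)→(7, 2): d=(3,0) top-left  bias=+0
  edge (7, 2)→(12, 10): d=(5,8) right/bottom  bias=-1
  edge (12, 10)→(4, 2): d=(-8,-8) top-left  bias=+0
    (1,0)@(3, 1): e=[-3,27,0] → ·  [on edge]
    (2,1)@(5, 3): e=[3,21,0] → █  [on edge]
    (3,1)@(7, 3): e=[3,5,16] → █
    (4,1)@(9, 3): e=[3,-11,32] → ·
    (2,2)@(5, 5): e=[9,31,-16] → ·
    (3,2)@(7, 5): e=[9,15,0] → █  [on edge]
    (4,2)@(9, 5): e=[9,-1,16] → ·
    (3,3)@(7, 7): e=[15,25,-16] → ·
    (4,3)@(9, 7): e=[15,9,0] → █  [on edge]
    (5,3)@(11, 7): e=[15,-7,16] → ·
    (4,4)@(9, 9): e=[21,19,-16] → ·
    (5,4)@(11, 9): e=[21,3,0] → █  [on edge]
    (6,5)@(13, 11): e=[27,-3,0] → ·  [on edge]
  covered (5 px):
    · · · · · · · · · ·
    · · █ █ · · · · · ·
    · · · █ · · · · · ·
    · · · · █ · · · · ·
    · · · · · █ · · · ·
    · · · · · · · · · ·

Answer: [0,22,22]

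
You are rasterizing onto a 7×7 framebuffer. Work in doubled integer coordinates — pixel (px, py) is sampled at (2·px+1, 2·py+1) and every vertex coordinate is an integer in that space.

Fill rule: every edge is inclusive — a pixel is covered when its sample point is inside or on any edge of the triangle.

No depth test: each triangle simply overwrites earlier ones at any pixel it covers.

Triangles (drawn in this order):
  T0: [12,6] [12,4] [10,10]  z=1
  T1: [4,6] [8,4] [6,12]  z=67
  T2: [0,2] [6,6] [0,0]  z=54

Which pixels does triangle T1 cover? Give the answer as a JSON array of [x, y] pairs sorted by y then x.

T0:
  2·area = 4  (B↔C swapped to make it positive)
  edge (12, 6)→(10, 10): d=(-2,4) inclusive
  edge (10, 10)→(12, 4): d=(2,-6) inclusive
  edge (12, 4)→(12, 6): d=(0,2) inclusive
    (6,0)@(13, 1): e=[6,0,-2] → ·  [on edge]
    (5,3)@(11, 7): e=[2,0,2] → █  [on edge]
    (6,3)@(13, 7): e=[-6,12,-2] → ·
    (5,4)@(11, 9): e=[-2,4,2] → ·
    (4,6)@(9, 13): e=[-2,0,6] → ·  [on edge]
  covered (1 px):
    · · · · · · ·
    · · · · · · ·
    · · · · · · ·
    · · · · · █ ·
    · · · · · · ·
    · · · · · · ·
    · · · · · · ·
T1:
  2·area = 28
  edge (4, 6)→(8, 4): d=(4,-2) inclusive
  edge (8, 4)→(6, 12): d=(-2,8) inclusive
  edge (6, 12)→(4, 6): d=(-2,-6) inclusive
    (1,1)@(3, 3): e=[-14,42,0] → ·  [on edge]
    (3,2)@(7, 5): e=[2,6,20] → █
    (4,2)@(9, 5): e=[6,-10,32] → ·
    (2,3)@(5, 7): e=[6,18,4] → █
    (4,3)@(9, 7): e=[14,-14,28] → ·
    (2,4)@(5, 9): e=[14,14,0] → █  [on edge]
    (3,4)@(7, 9): e=[18,-2,12] → ·
    (2,5)@(5, 11): e=[22,10,-4] → ·
  covered (4 px):
    · · · · · · ·
    · · · · · · ·
    · · · █ · · ·
    · · █ █ · · ·
    · · █ · · · ·
    · · · · · · ·
    · · · · · · ·
T2:
  2·area = 12  (B↔C swapped to make it positive)
  edge (0, 2)→(0, 0): d=(0,-2) inclusive
  edge (0, 0)→(6, 6): d=(6,6) inclusive
  edge (6, 6)→(0, 2): d=(-6,-4) inclusive
    (0,0)@(1, 1): e=[2,0,10] → █  [on edge]
    (1,0)@(3, 1): e=[6,-12,18] → ·
    (0,1)@(1, 3): e=[2,12,-2] → ·
    (1,1)@(3, 3): e=[6,0,6] → █  [on edge]
    (2,1)@(5, 3): e=[10,-12,14] → ·
    (1,2)@(3, 5): e=[6,12,-6] → ·
    (2,2)@(5, 5): e=[10,0,2] → █  [on edge]
    (3,2)@(7, 5): e=[14,-12,10] → ·
    (2,3)@(5, 7): e=[10,12,-10] → ·
    (3,3)@(7, 7): e=[14,0,-2] → ·  [on edge]
    (4,4)@(9, 9): e=[18,0,-6] → ·  [on edge]
    (5,5)@(11, 11): e=[22,0,-10] → ·  [on edge]
    (6,6)@(13, 13): e=[26,0,-14] → ·  [on edge]
  covered (3 px):
    █ · · · · · ·
    · █ · · · · ·
    · · █ · · · ·
    · · · · · · ·
    · · · · · · ·
    · · · · · · ·
    · · · · · · ·

Result: [[3,2],[2,3],[3,3],[2,4]]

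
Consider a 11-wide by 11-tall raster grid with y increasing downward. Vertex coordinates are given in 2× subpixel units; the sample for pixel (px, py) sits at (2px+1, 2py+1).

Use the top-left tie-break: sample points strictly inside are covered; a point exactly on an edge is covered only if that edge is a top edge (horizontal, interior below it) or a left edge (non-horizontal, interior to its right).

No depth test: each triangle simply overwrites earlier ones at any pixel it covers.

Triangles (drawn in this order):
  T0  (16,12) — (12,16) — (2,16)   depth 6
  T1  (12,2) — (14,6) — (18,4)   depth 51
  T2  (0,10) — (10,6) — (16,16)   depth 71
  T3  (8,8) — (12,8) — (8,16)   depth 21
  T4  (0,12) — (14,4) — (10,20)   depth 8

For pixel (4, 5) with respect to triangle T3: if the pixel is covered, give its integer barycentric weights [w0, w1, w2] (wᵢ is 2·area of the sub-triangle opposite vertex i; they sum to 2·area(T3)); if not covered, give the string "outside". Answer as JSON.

T0:
  2·area = 40
  edge (16, 12)→(12, 16): d=(-4,4) right/bottom  bias=-1
  edge (12, 16)→(2, 16): d=(-10,0) right/bottom  bias=-1
  edge (2, 16)→(16, 12): d=(14,-4) top-left  bias=+0
    (10,3)@(21, 7): e=[0,90,-50] → .  [on edge]
    (9,4)@(19, 9): e=[0,70,-30] → .  [on edge]
    (8,5)@(17, 11): e=[0,50,-10] → .  [on edge]
    (6,6)@(13, 13): e=[8,30,2] → X
    (7,6)@(15, 13): e=[0,30,10] → .  [on edge]
    (3,7)@(7, 15): e=[24,10,6] → X
    (4,7)@(9, 15): e=[16,10,14] → X
    (5,7)@(11, 15): e=[8,10,22] → X
    (6,7)@(13, 15): e=[0,10,30] → .  [on edge]
    (3,8)@(7, 17): e=[16,-10,34] → .
    (4,8)@(9, 17): e=[8,-10,42] → .
    (5,8)@(11, 17): e=[0,-10,50] → .  [on edge]
    (4,9)@(9, 19): e=[0,-30,70] → .  [on edge]
    (3,10)@(7, 21): e=[0,-50,90] → .  [on edge]
  covered (4 px):
    . . . . . . . . . . .
    . . . . . . . . . . .
    . . . . . . . . . . .
    . . . . . . . . . . .
    . . . . . . . . . . .
    . . . . . . . . . . .
    . . . . . . X . . . .
    . . . X X X . . . . .
    . . . . . . . . . . .
    . . . . . . . . . . .
    . . . . . . . . . . .
T1:
  2·area = 20  (B↔C swapped to make it positive)
  edge (12, 2)→(18, 4): d=(6,2) right/bottom  bias=-1
  edge (18, 4)→(14, 6): d=(-4,2) right/bottom  bias=-1
  edge (14, 6)→(12, 2): d=(-2,-4) top-left  bias=+0
    (4,0)@(9, 1): e=[0,30,-10] → .  [on edge]
    (6,1)@(13, 3): e=[4,14,2] → X
    (7,1)@(15, 3): e=[0,10,10] → .  [on edge]
    (6,2)@(13, 5): e=[16,6,-2] → .
    (7,2)@(15, 5): e=[12,2,6] → X
    (8,2)@(17, 5): e=[8,-2,14] → .
    (10,2)@(21, 5): e=[0,-10,30] → .  [on edge]
    (7,3)@(15, 7): e=[24,-6,2] → .
  covered (2 px):
    . . . . . . . . . . .
    . . . . . . X . . . .
    . . . . . . . X . . .
    . . . . . . . . . . .
    . . . . . . . . . . .
    . . . . . . . . . . .
    . . . . . . . . . . .
    . . . . . . . . . . .
    . . . . . . . . . . .
    . . . . . . . . . . .
    . . . . . . . . . . .
T2:
  2·area = 124
  edge (0, 10)→(10, 6): d=(10,-4) top-left  bias=+0
  edge (10, 6)→(16, 16): d=(6,10) right/bottom  bias=-1
  edge (16, 16)→(0, 10): d=(-16,-6) top-left  bias=+0
    (3,0)@(7, 1): e=[-62,0,186] → .  [on edge]
    (4,3)@(9, 7): e=[6,16,102] → X
    (5,3)@(11, 7): e=[14,-4,114] → .
    (1,4)@(3, 9): e=[2,88,34] → X
    (2,4)@(5, 9): e=[10,68,46] → X
    (3,4)@(7, 9): e=[18,48,58] → X
    (5,4)@(11, 9): e=[34,8,82] → X
    (6,4)@(13, 9): e=[42,-12,94] → .
    (1,5)@(3, 11): e=[22,100,2] → X
    (6,5)@(13, 11): e=[62,0,62] → .  [on edge]
    (1,6)@(3, 13): e=[42,112,-30] → .
    (2,6)@(5, 13): e=[50,92,-18] → .
    (9,10)@(19, 21): e=[186,0,-62] → .  [on edge]
  covered (15 px):
    . . . . . . . . . . .
    . . . . . . . . . . .
    . . . . . . . . . . .
    . . . . X . . . . . .
    . X X X X X . . . . .
    . X X X X X . . . . .
    . . . . X X X . . . .
    . . . . . . . X . . .
    . . . . . . . . . . .
    . . . . . . . . . . .
    . . . . . . . . . . .
T3:
  2·area = 32
  edge (8, 8)→(12, 8): d=(4,0) top-left  bias=+0
  edge (12, 8)→(8, 16): d=(-4,8) right/bottom  bias=-1
  edge (8, 16)→(8, 8): d=(0,-8) top-left  bias=+0
    (4,4)@(9, 9): e=[4,20,8] → X
    (5,4)@(11, 9): e=[4,4,24] → X
    (6,4)@(13, 9): e=[4,-12,40] → .
    (4,5)@(9, 11): e=[12,12,8] → X
    (5,5)@(11, 11): e=[12,-4,24] → .
    (4,6)@(9, 13): e=[20,4,8] → X
    (5,6)@(11, 13): e=[20,-12,24] → .
    (4,7)@(9, 15): e=[28,-4,8] → .
  covered (4 px):
    . . . . . . . . . . .
    . . . . . . . . . . .
    . . . . . . . . . . .
    . . . . . . . . . . .
    . . . . X X . . . . .
    . . . . X . . . . . .
    . . . . X . . . . . .
    . . . . . . . . . . .
    . . . . . . . . . . .
    . . . . . . . . . . .
    . . . . . . . . . . .
T4:
  2·area = 192
  edge (0, 12)→(14, 4): d=(14,-8) top-left  bias=+0
  edge (14, 4)→(10, 20): d=(-4,16) right/bottom  bias=-1
  edge (10, 20)→(0, 12): d=(-10,-8) top-left  bias=+0
    (6,2)@(13, 5): e=[6,12,174] → X
    (7,2)@(15, 5): e=[22,-20,190] → .
    (4,3)@(9, 7): e=[2,68,122] → X
    (5,3)@(11, 7): e=[18,36,138] → X
    (7,3)@(15, 7): e=[50,-28,170] → .
    (3,4)@(7, 9): e=[14,92,86] → X
    (6,4)@(13, 9): e=[62,-4,134] → .
    (1,5)@(3, 11): e=[10,148,34] → X
    (2,5)@(5, 11): e=[26,116,50] → X
    (6,5)@(13, 11): e=[90,-12,114] → .
    (1,6)@(3, 13): e=[38,140,14] → X
    (6,6)@(13, 13): e=[118,-20,94] → .
  covered (24 px):
    . . . . . . . . . . .
    . . . . . . . . . . .
    . . . . . . X . . . .
    . . . . X X X . . . .
    . . . X X X . . . . .
    . X X X X X . . . . .
    . X X X X X . . . . .
    . . X X X X . . . . .
    . . . X X . . . . . .
    . . . . X . . . . . .
    . . . . . . . . . . .

Result: [12,8,12]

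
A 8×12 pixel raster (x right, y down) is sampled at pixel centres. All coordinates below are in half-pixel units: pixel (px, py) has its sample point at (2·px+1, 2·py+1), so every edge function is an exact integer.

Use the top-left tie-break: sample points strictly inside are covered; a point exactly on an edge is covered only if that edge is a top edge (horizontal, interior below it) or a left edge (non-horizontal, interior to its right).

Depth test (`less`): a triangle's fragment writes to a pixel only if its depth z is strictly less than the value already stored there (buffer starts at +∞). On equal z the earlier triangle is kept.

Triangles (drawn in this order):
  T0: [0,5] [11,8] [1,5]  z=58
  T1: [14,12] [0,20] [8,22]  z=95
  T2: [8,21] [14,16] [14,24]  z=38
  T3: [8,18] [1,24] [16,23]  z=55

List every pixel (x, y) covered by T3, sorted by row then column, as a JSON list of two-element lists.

T0:
  2·area = 3  (B↔C swapped to make it positive)
  edge (0, 5)→(1, 5): d=(1,0) top-left  bias=+0
  edge (1, 5)→(11, 8): d=(10,3) right/bottom  bias=-1
  edge (11, 8)→(0, 5): d=(-11,-3) top-left  bias=+0
    (0,2)@(1, 5): e=[0,0,3] → ·  [on edge]
    (1,2)@(3, 5): e=[0,-6,9] → ·  [on edge]
    (2,2)@(5, 5): e=[0,-12,15] → ·  [on edge]
    (3,2)@(7, 5): e=[0,-18,21] → ·  [on edge]
    (4,2)@(9, 5): e=[0,-24,27] → ·  [on edge]
    (5,2)@(11, 5): e=[0,-30,33] → ·  [on edge]
    (6,2)@(13, 5): e=[0,-36,39] → ·  [on edge]
    (7,2)@(15, 5): e=[0,-42,45] → ·  [on edge]
  covered (0 px):
    · · · · · · · ·
    · · · · · · · ·
    · · · · · · · ·
    · · · · · · · ·
    · · · · · · · ·
    · · · · · · · ·
    · · · · · · · ·
    · · · · · · · ·
    · · · · · · · ·
    · · · · · · · ·
    · · · · · · · ·
    · · · · · · · ·
T1:
  2·area = 92  (B↔C swapped to make it positive)
  edge (14, 12)→(8, 22): d=(-6,10) right/bottom  bias=-1
  edge (8, 22)→(0, 20): d=(-8,-2) top-left  bias=+0
  edge (0, 20)→(14, 12): d=(14,-8) top-left  bias=+0
    (6,6)@(13, 13): e=[4,82,6] → #
    (7,6)@(15, 13): e=[-16,86,22] → ·
    (4,7)@(9, 15): e=[32,58,2] → #
    (5,7)@(11, 15): e=[12,62,18] → #
    (6,7)@(13, 15): e=[-8,66,34] → ·
    (3,8)@(7, 17): e=[40,38,14] → #
    (5,8)@(11, 17): e=[0,46,46] → ·  [on edge]
    (1,9)@(3, 19): e=[68,14,10] → #
    (2,9)@(5, 19): e=[48,18,26] → #
    (5,9)@(11, 19): e=[-12,30,74] → ·
    (1,10)@(3, 21): e=[56,-2,38] → ·
    (2,10)@(5, 21): e=[36,2,54] → #
  covered (11 px):
    · · · · · · · ·
    · · · · · · · ·
    · · · · · · · ·
    · · · · · · · ·
    · · · · · · · ·
    · · · · · · · ·
    · · · · · · # ·
    · · · · # # · ·
    · · · # # · · ·
    · # # # # · · ·
    · · # # · · · ·
    · · · · · · · ·
T2:
  2·area = 48
  edge (8, 21)→(14, 16): d=(6,-5) top-left  bias=+0
  edge (14, 16)→(14, 24): d=(0,8) right/bottom  bias=-1
  edge (14, 24)→(8, 21): d=(-6,-3) top-left  bias=+0
    (6,8)@(13, 17): e=[1,8,39] → #
    (7,8)@(15, 17): e=[11,-8,45] → ·
    (5,9)@(11, 19): e=[3,24,21] → #
    (7,9)@(15, 19): e=[23,-8,33] → ·
    (4,10)@(9, 21): e=[5,40,3] → #
    (7,10)@(15, 21): e=[35,-8,21] → ·
    (4,11)@(9, 23): e=[17,40,-9] → ·
    (5,11)@(11, 23): e=[27,24,-3] → ·
    (6,11)@(13, 23): e=[37,8,3] → #
    (7,11)@(15, 23): e=[47,-8,9] → ·
  covered (7 px):
    · · · · · · · ·
    · · · · · · · ·
    · · · · · · · ·
    · · · · · · · ·
    · · · · · · · ·
    · · · · · · · ·
    · · · · · · · ·
    · · · · · · · ·
    · · · · · · # ·
    · · · · · # # ·
    · · · · # # # ·
    · · · · · · # ·
T3:
  2·area = 83  (B↔C swapped to make it positive)
  edge (8, 18)→(16, 23): d=(8,5) right/bottom  bias=-1
  edge (16, 23)→(1, 24): d=(-15,1) right/bottom  bias=-1
  edge (1, 24)→(8, 18): d=(7,-6) top-left  bias=+0
    (3,9)@(7, 19): e=[13,69,1] → #
    (4,9)@(9, 19): e=[3,67,13] → #
    (5,9)@(11, 19): e=[-7,65,25] → ·
    (2,10)@(5, 21): e=[39,41,3] → #
    (5,10)@(11, 21): e=[9,35,39] → #
    (6,10)@(13, 21): e=[-1,33,51] → ·
    (1,11)@(3, 23): e=[65,13,5] → #
    (6,11)@(13, 23): e=[15,3,65] → #
    (7,11)@(15, 23): e=[5,1,77] → #
  covered (13 px):
    · · · · · · · ·
    · · · · · · · ·
    · · · · · · · ·
    · · · · · · · ·
    · · · · · · · ·
    · · · · · · · ·
    · · · · · · · ·
    · · · · · · · ·
    · · · · · · · ·
    · · · # # · · ·
    · · # # # # · ·
    · # # # # # # #

Result: [[3,9],[4,9],[2,10],[3,10],[4,10],[5,10],[1,11],[2,11],[3,11],[4,11],[5,11],[6,11],[7,11]]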